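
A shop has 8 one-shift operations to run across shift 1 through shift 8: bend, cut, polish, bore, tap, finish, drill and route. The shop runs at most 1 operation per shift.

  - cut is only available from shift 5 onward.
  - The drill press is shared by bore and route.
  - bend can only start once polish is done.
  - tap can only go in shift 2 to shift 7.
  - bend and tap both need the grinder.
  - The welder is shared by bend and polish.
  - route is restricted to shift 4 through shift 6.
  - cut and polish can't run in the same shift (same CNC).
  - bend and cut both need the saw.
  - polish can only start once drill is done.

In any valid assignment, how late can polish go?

Precedence pushes polish to at least shift 2; downstream work caps polish at shift 7.
polish at shift 7 is achievable: finish in shift 6; route in shift 4; cut in shift 5; bore in shift 3; polish in shift 7; drill in shift 1; bend in shift 8; tap in shift 2.

shift 7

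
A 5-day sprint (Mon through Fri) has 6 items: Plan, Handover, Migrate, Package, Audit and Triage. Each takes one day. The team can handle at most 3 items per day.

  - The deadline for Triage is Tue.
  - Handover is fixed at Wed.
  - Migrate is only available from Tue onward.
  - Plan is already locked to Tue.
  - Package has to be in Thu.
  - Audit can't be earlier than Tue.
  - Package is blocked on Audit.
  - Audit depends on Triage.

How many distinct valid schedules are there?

12

Splitting on Migrate: it can be Tue (3), Wed (3), Thu (3), Fri (3). Listing each branch's schedules as (Plan, Handover, Package, Audit, Triage):
Migrate=Tue: (Tue,Wed,Thu,Tue,Mon) (Tue,Wed,Thu,Wed,Mon) (Tue,Wed,Thu,Wed,Tue) — 3.
Migrate=Wed: (Tue,Wed,Thu,Tue,Mon) (Tue,Wed,Thu,Wed,Mon) (Tue,Wed,Thu,Wed,Tue) — 3.
Migrate=Thu: (Tue,Wed,Thu,Tue,Mon) (Tue,Wed,Thu,Wed,Mon) (Tue,Wed,Thu,Wed,Tue) — 3.
Migrate=Fri: (Tue,Wed,Thu,Tue,Mon) (Tue,Wed,Thu,Wed,Mon) (Tue,Wed,Thu,Wed,Tue) — 3.
Summing: 3 + 3 + 3 + 3 = 12.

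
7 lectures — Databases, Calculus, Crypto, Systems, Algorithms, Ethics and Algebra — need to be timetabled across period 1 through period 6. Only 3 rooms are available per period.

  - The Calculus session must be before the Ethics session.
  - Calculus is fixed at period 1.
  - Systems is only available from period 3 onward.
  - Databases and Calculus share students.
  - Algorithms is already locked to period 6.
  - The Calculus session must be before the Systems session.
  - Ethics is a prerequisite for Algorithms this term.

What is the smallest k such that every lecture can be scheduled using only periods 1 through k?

The precedence chain requires at least 3 distinct periods.
With at most 3 per period and 7 lectures, at least 3 periods are needed.
Algorithms can't be placed before period 6, so the schedule must run through at least period 6.
6 works (last occupied period: period 6): for example Systems=period 3, Calculus=period 1, Databases=period 2, Algebra=period 1, Ethics=period 2, Crypto=period 1, Algorithms=period 6.

6 periods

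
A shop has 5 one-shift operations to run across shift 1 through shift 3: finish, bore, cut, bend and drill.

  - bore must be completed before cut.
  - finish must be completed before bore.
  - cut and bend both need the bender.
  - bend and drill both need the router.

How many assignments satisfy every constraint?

Enumerating: finish -> shift 1, bend -> shift 1, drill -> shift 2, bore -> shift 2, cut -> shift 3 | drill in shift 3, finish in shift 1, cut in shift 3, bend in shift 1, bore in shift 2 | finish -> shift 1, bend -> shift 2, drill -> shift 1, bore -> shift 2, cut -> shift 3 | cut -> shift 3, bend -> shift 2, bore -> shift 2, drill -> shift 3, finish -> shift 1.

4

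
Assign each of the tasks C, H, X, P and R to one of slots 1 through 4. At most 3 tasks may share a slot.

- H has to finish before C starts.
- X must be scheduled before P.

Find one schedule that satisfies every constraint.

P in 2; R in 1; H in 1; C in 2; X in 1

Checking: X(1) before P(2); H(1) before C(2); max 3 per slot (cap 3).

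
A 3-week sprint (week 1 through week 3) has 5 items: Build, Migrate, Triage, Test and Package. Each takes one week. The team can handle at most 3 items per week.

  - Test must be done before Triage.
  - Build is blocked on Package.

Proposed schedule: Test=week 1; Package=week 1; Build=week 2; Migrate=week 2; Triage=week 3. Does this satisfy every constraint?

The team can handle at most 3 items per week — holds.
Build is blocked on Package — holds.
Test must be done before Triage — holds.

Yes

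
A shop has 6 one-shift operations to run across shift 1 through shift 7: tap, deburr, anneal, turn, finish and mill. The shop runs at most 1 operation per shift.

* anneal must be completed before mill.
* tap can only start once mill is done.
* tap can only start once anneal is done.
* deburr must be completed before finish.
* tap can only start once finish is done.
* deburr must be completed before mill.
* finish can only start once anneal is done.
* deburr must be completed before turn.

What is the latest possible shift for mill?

shift 6

Precedence pushes mill to at least shift 2; downstream work caps mill at shift 6.
mill at shift 6 is achievable: finish -> shift 3; mill -> shift 6; deburr -> shift 1; anneal -> shift 2; tap -> shift 7; turn -> shift 4.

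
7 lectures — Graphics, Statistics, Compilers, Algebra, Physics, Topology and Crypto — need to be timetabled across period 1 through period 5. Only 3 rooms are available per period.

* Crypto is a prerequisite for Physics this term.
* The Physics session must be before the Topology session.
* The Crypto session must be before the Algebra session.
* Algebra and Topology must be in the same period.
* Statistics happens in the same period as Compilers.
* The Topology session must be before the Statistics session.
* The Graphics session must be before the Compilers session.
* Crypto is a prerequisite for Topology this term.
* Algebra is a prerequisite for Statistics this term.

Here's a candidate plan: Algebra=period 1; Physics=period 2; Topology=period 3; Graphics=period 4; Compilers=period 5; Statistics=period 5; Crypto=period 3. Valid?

The Crypto session must be before the Algebra session — violated.
The Physics session must be before the Topology session — holds.
Algebra is a prerequisite for Statistics this term — holds.
Statistics happens in the same period as Compilers — holds.
Crypto is a prerequisite for Physics this term — violated.
The Topology session must be before the Statistics session — holds.
Crypto is a prerequisite for Topology this term — violated.
Algebra and Topology must be in the same period — violated.
Only 3 rooms are available per period — holds.
The Graphics session must be before the Compilers session — holds.

No — it violates: The Crypto session must be before the Algebra session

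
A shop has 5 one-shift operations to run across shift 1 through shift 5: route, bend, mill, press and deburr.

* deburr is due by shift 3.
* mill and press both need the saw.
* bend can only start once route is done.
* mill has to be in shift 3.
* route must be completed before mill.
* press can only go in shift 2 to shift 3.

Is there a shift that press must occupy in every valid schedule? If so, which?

press's window is shift 2–shift 3.
mill is fixed at shift 3, and press can't share a shift with mill.
So press must be shift 2.

shift 2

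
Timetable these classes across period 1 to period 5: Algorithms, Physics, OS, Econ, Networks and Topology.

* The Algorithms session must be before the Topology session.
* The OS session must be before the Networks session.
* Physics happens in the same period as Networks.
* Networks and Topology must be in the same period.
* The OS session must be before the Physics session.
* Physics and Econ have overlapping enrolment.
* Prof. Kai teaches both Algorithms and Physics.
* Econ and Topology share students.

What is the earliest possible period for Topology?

Precedence pushes Topology to at least period 2.
Topology at period 2 is achievable: Topology in period 2; OS in period 1; Networks in period 2; Econ in period 1; Physics in period 2; Algorithms in period 1.

period 2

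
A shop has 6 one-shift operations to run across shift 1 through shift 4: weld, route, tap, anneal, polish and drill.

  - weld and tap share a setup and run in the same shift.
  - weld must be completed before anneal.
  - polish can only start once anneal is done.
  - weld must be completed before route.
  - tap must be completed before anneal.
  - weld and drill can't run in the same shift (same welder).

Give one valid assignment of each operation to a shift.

polish in shift 3, anneal in shift 2, route in shift 2, drill in shift 2, tap in shift 1, weld in shift 1

Checking: weld(shift 1) before route(shift 2); tap(shift 1) before anneal(shift 2); anneal(shift 2) before polish(shift 3); weld(shift 1) before anneal(shift 2); weld(shift 1) != drill(shift 2); weld = tap = shift 1.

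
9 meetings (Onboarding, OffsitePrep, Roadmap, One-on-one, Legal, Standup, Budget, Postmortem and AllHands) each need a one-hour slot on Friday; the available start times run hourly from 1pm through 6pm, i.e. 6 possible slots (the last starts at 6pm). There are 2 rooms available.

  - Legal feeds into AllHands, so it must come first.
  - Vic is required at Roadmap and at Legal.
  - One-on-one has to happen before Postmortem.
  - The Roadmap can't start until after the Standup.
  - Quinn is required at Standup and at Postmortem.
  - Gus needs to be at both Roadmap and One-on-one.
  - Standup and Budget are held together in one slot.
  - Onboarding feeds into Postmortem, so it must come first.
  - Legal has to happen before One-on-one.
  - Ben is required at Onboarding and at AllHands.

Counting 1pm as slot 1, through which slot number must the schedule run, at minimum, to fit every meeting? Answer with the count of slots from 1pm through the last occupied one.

5 slots

The precedence chain requires at least 3 distinct slots.
With at most 2 per slot and 9 meetings, at least 5 slots are needed.
5 works (last occupied slot: 5pm): for example Onboarding=1pm; Roadmap=5pm; One-on-one=2pm; Postmortem=3pm; Standup=4pm; AllHands=2pm; OffsitePrep=3pm; Legal=1pm; Budget=4pm.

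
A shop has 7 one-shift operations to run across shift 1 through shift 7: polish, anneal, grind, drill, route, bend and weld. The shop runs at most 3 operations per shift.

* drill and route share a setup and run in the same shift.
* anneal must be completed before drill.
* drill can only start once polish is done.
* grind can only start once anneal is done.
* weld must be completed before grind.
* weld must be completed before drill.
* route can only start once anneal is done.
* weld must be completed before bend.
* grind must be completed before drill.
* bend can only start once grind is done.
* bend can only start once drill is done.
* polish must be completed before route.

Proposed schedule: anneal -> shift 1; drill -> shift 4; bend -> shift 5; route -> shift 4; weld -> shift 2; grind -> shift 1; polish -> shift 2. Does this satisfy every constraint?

bend can only start once grind is done — holds.
The shop runs at most 3 operations per shift — holds.
bend can only start once drill is done — holds.
route can only start once anneal is done — holds.
weld must be completed before bend — holds.
drill and route share a setup and run in the same shift — holds.
polish must be completed before route — holds.
grind must be completed before drill — holds.
weld must be completed before drill — holds.
grind can only start once anneal is done — violated.
drill can only start once polish is done — holds.
weld must be completed before grind — violated.
anneal must be completed before drill — holds.

No. weld must be completed before grind is not satisfied.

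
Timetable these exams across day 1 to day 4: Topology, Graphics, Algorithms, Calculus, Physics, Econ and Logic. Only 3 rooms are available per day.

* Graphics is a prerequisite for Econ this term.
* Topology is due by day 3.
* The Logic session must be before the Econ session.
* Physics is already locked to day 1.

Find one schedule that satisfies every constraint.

Physics -> day 1; Topology -> day 1; Logic -> day 2; Calculus -> day 2; Algorithms -> day 2; Econ -> day 3; Graphics -> day 1

Checking: Graphics(day 1) before Econ(day 3); Logic(day 2) before Econ(day 3); Topology=day 1 in [day 1,day 3]; Physics=day 1 in [day 1,day 1]; max 3 per day (cap 3).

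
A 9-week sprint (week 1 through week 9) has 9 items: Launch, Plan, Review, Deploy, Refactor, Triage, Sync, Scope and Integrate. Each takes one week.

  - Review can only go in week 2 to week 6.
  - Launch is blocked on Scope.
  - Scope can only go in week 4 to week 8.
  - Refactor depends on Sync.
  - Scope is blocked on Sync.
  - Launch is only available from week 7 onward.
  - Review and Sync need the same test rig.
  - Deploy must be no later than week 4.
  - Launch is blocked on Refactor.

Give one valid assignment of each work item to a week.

Refactor in week 2; Triage in week 1; Plan in week 1; Sync in week 1; Integrate in week 1; Review in week 2; Deploy in week 1; Scope in week 4; Launch in week 7

Checking: Sync(week 1) before Scope(week 4); Scope(week 4) before Launch(week 7); Refactor(week 2) before Launch(week 7); Sync(week 1) before Refactor(week 2); Review(week 2) != Sync(week 1); Launch=week 7 in [week 7,week 9]; Deploy=week 1 in [week 1,week 4]; Review=week 2 in [week 2,week 6]; Scope=week 4 in [week 4,week 8].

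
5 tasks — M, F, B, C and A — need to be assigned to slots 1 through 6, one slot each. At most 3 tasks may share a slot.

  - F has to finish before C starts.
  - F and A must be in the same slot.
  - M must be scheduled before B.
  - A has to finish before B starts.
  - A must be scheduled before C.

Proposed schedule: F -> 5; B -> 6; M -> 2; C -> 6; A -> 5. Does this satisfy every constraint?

A must be scheduled before C — holds.
F has to finish before C starts — holds.
At most 3 tasks may share a slot — holds.
M must be scheduled before B — holds.
A has to finish before B starts — holds.
F and A must be in the same slot — holds.

Yes, all constraints hold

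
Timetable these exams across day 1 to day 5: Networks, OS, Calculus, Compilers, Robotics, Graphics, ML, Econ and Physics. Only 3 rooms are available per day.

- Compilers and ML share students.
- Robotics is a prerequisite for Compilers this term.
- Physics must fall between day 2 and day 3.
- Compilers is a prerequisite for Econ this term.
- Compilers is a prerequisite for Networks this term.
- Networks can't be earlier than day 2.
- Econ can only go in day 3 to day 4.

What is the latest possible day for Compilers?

Precedence pushes Compilers to at least day 2; downstream work caps Compilers at day 3.
Compilers at day 3 is achievable: Networks in day 4, Compilers in day 3, Robotics in day 1, Calculus in day 1, Physics in day 2, OS in day 1, Econ in day 4, ML in day 2, Graphics in day 2.

day 3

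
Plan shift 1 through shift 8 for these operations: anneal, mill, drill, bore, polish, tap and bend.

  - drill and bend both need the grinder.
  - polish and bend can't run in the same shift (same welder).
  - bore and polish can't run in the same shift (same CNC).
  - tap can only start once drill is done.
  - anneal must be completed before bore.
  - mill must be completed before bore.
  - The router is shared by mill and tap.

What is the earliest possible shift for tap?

shift 2

Precedence pushes tap to at least shift 2.
tap at shift 2 is achievable: bore -> shift 2; mill -> shift 1; tap -> shift 2; bend -> shift 2; drill -> shift 1; anneal -> shift 1; polish -> shift 1.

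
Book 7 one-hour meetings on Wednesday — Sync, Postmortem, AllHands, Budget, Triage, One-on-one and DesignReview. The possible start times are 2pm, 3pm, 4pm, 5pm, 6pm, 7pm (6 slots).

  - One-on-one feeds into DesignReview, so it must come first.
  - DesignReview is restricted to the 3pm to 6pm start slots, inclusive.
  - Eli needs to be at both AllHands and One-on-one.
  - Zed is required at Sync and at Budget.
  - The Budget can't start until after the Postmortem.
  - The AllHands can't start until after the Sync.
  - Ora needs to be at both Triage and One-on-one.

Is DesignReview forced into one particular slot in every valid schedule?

DesignReview can be 3pm (e.g. DesignReview in 3pm; Sync in 2pm; Budget in 3pm; Triage in 3pm; One-on-one in 2pm; AllHands in 3pm; Postmortem in 2pm) or 4pm (e.g. Sync=2pm; DesignReview=4pm; Postmortem=2pm; Budget=3pm; Triage=3pm; AllHands=3pm; One-on-one=2pm).

No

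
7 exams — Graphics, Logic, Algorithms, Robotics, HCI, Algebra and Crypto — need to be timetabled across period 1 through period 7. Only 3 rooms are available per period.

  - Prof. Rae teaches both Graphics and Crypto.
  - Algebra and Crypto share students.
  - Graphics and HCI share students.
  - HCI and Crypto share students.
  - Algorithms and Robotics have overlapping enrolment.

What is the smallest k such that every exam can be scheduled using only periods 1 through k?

3 periods

With at most 3 per period and 7 exams, at least 3 periods are needed.
3 works (last occupied period: period 3): for example HCI -> period 2; Logic -> period 1; Algebra -> period 2; Robotics -> period 2; Graphics -> period 1; Algorithms -> period 1; Crypto -> period 3.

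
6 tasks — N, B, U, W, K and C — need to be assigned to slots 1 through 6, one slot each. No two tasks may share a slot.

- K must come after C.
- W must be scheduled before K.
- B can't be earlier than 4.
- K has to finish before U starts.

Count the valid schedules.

Splitting on B: it can be 4 (10), 5 (10), 6 (10). Listing each branch's schedules as (N, U, W, K, C):
B=4: (1,6,2,5,3) (1,6,3,5,2) (2,6,1,5,3) (2,6,3,5,1) (3,6,1,5,2) (3,6,2,5,1) (5,6,1,3,2) (5,6,2,3,1) (6,5,1,3,2) (6,5,2,3,1) — 10.
B=5: (1,6,2,4,3) (1,6,3,4,2) (2,6,1,4,3) (2,6,3,4,1) (3,6,1,4,2) (3,6,2,4,1) (4,6,1,3,2) (4,6,2,3,1) (6,4,1,3,2) (6,4,2,3,1) — 10.
B=6: (1,5,2,4,3) (1,5,3,4,2) (2,5,1,4,3) (2,5,3,4,1) (3,5,1,4,2) (3,5,2,4,1) (4,5,1,3,2) (4,5,2,3,1) (5,4,1,3,2) (5,4,2,3,1) — 10.
Summing: 10 + 10 + 10 = 30.

30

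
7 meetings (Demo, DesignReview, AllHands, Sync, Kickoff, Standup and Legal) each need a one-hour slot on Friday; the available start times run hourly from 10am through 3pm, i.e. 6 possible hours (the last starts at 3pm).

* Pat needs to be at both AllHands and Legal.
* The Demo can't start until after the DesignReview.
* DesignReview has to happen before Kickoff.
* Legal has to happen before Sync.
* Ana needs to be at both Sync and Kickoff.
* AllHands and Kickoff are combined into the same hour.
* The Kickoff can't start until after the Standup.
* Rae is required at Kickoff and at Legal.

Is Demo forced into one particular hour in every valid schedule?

No

Demo can be 11am (e.g. Standup in 10am, Demo in 11am, Kickoff in 11am, AllHands in 11am, DesignReview in 10am, Sync in 12pm, Legal in 10am) or 12pm (e.g. DesignReview in 10am; AllHands in 11am; Legal in 10am; Demo in 12pm; Kickoff in 11am; Sync in 12pm; Standup in 10am).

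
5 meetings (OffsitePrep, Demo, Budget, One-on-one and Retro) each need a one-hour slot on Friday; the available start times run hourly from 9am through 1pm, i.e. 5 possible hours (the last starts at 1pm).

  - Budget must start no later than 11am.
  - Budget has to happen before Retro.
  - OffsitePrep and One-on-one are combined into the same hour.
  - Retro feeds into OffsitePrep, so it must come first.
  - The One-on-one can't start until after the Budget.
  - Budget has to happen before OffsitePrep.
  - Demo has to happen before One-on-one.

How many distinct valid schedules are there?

Splitting on OffsitePrep: it can be 11am (2), 12pm (9), 1pm (24). Listing each branch's schedules as (Demo, Budget, One-on-one, Retro):
OffsitePrep=11am: (9am,9am,11am,10am) (10am,9am,11am,10am) — 2.
OffsitePrep=12pm: (9am,9am,12pm,10am) (9am,9am,12pm,11am) (9am,10am,12pm,11am) (10am,9am,12pm,10am) (10am,9am,12pm,11am) (10am,10am,12pm,11am) (11am,9am,12pm,10am) (11am,9am,12pm,11am) (11am,10am,12pm,11am) — 9.
OffsitePrep=1pm: (9am,9am,1pm,10am) (9am,9am,1pm,11am) (9am,9am,1pm,12pm) (9am,10am,1pm,11am) (9am,10am,1pm,12pm) (9am,11am,1pm,12pm) (10am,9am,1pm,10am) (10am,9am,1pm,11am) (10am,9am,1pm,12pm) (10am,10am,1pm,11am) (10am,10am,1pm,12pm) (10am,11am,1pm,12pm) (11am,9am,1pm,10am) (11am,9am,1pm,11am) (11am,9am,1pm,12pm) (11am,10am,1pm,11am) (11am,10am,1pm,12pm) (11am,11am,1pm,12pm) (12pm,9am,1pm,10am) (12pm,9am,1pm,11am) (12pm,9am,1pm,12pm) (12pm,10am,1pm,11am) (12pm,10am,1pm,12pm) (12pm,11am,1pm,12pm) — 24.
Summing: 2 + 9 + 24 = 35.

35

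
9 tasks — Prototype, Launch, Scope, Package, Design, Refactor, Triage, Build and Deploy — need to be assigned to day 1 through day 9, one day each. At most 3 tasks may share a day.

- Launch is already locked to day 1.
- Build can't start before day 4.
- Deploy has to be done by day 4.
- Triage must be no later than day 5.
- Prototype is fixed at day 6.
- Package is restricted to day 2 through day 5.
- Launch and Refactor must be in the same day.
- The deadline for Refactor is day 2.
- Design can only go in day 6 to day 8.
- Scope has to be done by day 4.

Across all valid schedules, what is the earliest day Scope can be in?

day 1

Scope's own window allows nothing later than day 4.
Scope at day 1 is achievable: Triage -> day 2; Build -> day 4; Prototype -> day 6; Launch -> day 1; Deploy -> day 2; Scope -> day 1; Package -> day 2; Design -> day 6; Refactor -> day 1.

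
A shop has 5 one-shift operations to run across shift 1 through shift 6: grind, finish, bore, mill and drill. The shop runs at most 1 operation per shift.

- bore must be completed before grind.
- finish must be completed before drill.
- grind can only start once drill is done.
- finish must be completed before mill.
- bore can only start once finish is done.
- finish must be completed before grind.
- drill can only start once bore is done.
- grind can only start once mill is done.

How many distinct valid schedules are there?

Splitting on grind: it can be shift 5 (3), shift 6 (15). Listing each branch's schedules as (finish, bore, mill, drill) by shift number:
grind=shift 5: (1,2,3,4) (1,2,4,3) (1,3,2,4) — 3.
grind=shift 6: (1,2,3,4) (1,2,3,5) (1,2,4,3) (1,2,4,5) (1,2,5,3) (1,2,5,4) (1,3,2,4) (1,3,2,5) (1,3,4,5) (1,3,5,4) (1,4,2,5) (1,4,3,5) (2,3,4,5) (2,3,5,4) (2,4,3,5) — 15.
Summing: 3 + 15 = 18.

18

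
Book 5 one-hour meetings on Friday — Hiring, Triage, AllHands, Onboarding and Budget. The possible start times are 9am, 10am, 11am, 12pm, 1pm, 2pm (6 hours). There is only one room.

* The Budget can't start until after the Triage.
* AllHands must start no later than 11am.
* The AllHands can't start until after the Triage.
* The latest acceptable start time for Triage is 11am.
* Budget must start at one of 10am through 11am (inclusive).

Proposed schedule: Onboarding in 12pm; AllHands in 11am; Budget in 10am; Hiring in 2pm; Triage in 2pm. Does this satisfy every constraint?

The Budget can't start until after the Triage — violated.
The AllHands can't start until after the Triage — violated.
AllHands must start no later than 11am — holds.
Budget must start at one of 10am through 11am (inclusive) — holds.
There is only one room — violated.
The latest acceptable start time for Triage is 11am — violated.

No — it violates: The latest acceptable start time for Triage is 11am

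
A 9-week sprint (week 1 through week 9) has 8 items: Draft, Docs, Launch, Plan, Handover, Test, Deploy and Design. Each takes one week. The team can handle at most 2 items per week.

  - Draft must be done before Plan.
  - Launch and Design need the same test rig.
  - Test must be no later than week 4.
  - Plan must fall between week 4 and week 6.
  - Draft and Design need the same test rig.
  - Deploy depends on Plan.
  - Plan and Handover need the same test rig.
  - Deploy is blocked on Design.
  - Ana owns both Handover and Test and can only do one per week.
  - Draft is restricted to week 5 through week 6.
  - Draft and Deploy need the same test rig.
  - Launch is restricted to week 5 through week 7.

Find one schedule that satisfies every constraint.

Deploy in week 7; Test in week 1; Draft in week 5; Docs in week 2; Design in week 1; Launch in week 5; Handover in week 2; Plan in week 6

Checking: Design(week 1) before Deploy(week 7); Draft(week 5) before Plan(week 6); Plan(week 6) before Deploy(week 7); Draft(week 5) != Design(week 1); Launch(week 5) != Design(week 1); Plan(week 6) != Handover(week 2); Draft(week 5) != Deploy(week 7); Handover(week 2) != Test(week 1); Draft=week 5 in [week 5,week 6]; Launch=week 5 in [week 5,week 7]; Plan=week 6 in [week 4,week 6]; Test=week 1 in [week 1,week 4]; max 2 per week (cap 2).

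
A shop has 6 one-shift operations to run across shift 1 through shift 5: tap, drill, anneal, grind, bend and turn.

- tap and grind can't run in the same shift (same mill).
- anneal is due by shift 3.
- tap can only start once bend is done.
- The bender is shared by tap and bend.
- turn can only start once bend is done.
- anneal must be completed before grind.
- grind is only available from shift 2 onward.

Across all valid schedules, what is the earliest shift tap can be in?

shift 2

Precedence pushes tap to at least shift 2.
tap at shift 2 is achievable: tap in shift 2; turn in shift 2; anneal in shift 1; grind in shift 3; bend in shift 1; drill in shift 1.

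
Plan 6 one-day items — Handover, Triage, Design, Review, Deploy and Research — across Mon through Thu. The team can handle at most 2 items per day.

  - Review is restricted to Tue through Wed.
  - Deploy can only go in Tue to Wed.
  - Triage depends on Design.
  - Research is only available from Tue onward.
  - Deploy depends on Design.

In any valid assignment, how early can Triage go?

Tue

Precedence pushes Triage to at least Tue.
Triage at Tue is achievable: Triage -> Tue; Research -> Wed; Handover -> Mon; Design -> Mon; Review -> Wed; Deploy -> Tue.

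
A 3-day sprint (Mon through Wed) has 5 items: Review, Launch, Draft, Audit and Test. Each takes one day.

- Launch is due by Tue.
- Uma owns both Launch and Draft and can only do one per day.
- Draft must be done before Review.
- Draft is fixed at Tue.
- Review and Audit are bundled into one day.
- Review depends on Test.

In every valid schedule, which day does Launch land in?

Launch's window is Mon–Tue.
Draft is fixed at Tue, and Launch can't share a day with Draft.
So Launch must be Mon.

Mon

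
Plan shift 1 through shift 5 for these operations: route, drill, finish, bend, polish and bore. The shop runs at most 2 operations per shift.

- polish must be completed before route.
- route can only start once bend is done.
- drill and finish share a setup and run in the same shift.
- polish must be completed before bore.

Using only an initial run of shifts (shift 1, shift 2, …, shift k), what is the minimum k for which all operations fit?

The precedence chain requires at least 2 distinct shifts.
With at most 2 per shift and 6 operations, at least 3 shifts are needed.
3 works (last occupied shift: shift 3): for example finish in shift 3; bore in shift 2; route in shift 2; polish in shift 1; drill in shift 3; bend in shift 1.

3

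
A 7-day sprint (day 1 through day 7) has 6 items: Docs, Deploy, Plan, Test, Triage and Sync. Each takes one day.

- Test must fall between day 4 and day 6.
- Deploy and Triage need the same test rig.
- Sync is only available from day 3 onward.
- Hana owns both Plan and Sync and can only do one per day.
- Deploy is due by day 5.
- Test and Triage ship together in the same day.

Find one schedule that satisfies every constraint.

Plan -> day 1, Docs -> day 1, Sync -> day 3, Test -> day 4, Deploy -> day 1, Triage -> day 4

Checking: Deploy(day 1) != Triage(day 4); Plan(day 1) != Sync(day 3); Test = Triage = day 4; Test=day 4 in [day 4,day 6]; Deploy=day 1 in [day 1,day 5]; Sync=day 3 in [day 3,day 7].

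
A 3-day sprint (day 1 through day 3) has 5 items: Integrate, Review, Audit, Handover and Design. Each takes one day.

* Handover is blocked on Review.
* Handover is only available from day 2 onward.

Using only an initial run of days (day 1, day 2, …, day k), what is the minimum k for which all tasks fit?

The precedence chain requires at least 2 distinct days.
2 works (last occupied day: day 2): for example Handover=day 2, Design=day 1, Review=day 1, Audit=day 1, Integrate=day 1.

2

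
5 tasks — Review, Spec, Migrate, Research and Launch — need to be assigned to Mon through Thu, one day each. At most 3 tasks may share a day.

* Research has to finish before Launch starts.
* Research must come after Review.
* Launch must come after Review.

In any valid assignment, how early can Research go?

Precedence pushes Research to at least Tue; downstream work caps Research at Wed.
Research at Tue is achievable: Research -> Tue; Migrate -> Mon; Spec -> Mon; Review -> Mon; Launch -> Wed.

Tue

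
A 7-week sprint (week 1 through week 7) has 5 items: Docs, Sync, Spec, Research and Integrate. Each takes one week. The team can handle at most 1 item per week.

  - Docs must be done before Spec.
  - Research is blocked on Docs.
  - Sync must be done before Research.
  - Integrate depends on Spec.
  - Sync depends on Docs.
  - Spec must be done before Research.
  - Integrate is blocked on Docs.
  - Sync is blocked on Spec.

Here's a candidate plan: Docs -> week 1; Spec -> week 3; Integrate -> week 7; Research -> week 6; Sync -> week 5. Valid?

Yes

Sync is blocked on Spec — holds.
Sync must be done before Research — holds.
Docs must be done before Spec — holds.
Integrate is blocked on Docs — holds.
Spec must be done before Research — holds.
Research is blocked on Docs — holds.
Integrate depends on Spec — holds.
The team can handle at most 1 item per week — holds.
Sync depends on Docs — holds.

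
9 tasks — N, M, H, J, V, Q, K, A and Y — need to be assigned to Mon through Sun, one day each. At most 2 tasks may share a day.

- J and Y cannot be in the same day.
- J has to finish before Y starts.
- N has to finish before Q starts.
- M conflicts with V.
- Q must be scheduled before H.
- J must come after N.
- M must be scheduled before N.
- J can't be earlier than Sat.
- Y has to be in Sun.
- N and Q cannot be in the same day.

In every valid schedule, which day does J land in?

Sat

J's window is Sat–Sun.
Y is fixed at Sun, and J can't share a day with Y.
So J must be Sat.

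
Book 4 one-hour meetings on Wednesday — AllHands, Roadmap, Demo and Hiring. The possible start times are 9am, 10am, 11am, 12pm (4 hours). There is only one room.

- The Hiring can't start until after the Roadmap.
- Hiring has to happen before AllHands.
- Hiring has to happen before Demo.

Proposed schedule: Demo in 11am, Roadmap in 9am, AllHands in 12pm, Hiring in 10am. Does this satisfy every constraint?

There is only one room — holds.
Hiring has to happen before Demo — holds.
Hiring has to happen before AllHands — holds.
The Hiring can't start until after the Roadmap — holds.

Yes, all constraints hold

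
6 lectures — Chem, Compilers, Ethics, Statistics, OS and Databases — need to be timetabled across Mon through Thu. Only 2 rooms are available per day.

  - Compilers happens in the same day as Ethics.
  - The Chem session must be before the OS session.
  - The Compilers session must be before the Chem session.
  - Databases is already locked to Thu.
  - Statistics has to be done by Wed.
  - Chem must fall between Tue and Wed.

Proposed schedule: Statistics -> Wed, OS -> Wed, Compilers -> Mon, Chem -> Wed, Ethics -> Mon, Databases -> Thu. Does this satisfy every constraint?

No. Only 2 rooms are available per day is not satisfied.

Compilers happens in the same day as Ethics — holds.
The Chem session must be before the OS session — violated.
Chem must fall between Tue and Wed — holds.
Databases is already locked to Thu — holds.
The Compilers session must be before the Chem session — holds.
Only 2 rooms are available per day — violated.
Statistics has to be done by Wed — holds.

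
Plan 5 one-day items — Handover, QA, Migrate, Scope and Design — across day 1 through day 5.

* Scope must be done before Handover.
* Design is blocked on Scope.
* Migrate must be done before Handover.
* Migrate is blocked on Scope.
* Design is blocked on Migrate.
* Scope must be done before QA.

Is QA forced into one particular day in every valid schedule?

QA can be day 2 (e.g. Scope -> day 1; Design -> day 3; QA -> day 2; Handover -> day 3; Migrate -> day 2) or day 3 (e.g. Handover -> day 3; Design -> day 3; Migrate -> day 2; Scope -> day 1; QA -> day 3).

No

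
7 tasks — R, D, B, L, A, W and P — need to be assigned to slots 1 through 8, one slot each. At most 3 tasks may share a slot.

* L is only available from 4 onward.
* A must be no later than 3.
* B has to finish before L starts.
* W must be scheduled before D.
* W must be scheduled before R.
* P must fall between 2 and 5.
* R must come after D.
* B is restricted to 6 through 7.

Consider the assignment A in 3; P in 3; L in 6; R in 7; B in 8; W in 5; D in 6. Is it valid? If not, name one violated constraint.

Invalid. B has to finish before L starts.

B is restricted to 6 through 7 — violated.
A must be no later than 3 — holds.
W must be scheduled before D — holds.
R must come after D — holds.
L is only available from 4 onward — holds.
At most 3 tasks may share a slot — holds.
W must be scheduled before R — holds.
P must fall between 2 and 5 — holds.
B has to finish before L starts — violated.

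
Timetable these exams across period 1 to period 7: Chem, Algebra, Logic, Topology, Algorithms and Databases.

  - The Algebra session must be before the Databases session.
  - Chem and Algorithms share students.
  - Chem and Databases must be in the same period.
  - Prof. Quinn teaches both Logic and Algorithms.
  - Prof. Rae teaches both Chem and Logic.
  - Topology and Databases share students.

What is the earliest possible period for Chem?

period 2

Chem must be in the same period as Databases, which can't be before period 2, so Chem is at least period 2.
Chem at period 2 is achievable: Algorithms=period 3; Algebra=period 1; Logic=period 1; Chem=period 2; Databases=period 2; Topology=period 1.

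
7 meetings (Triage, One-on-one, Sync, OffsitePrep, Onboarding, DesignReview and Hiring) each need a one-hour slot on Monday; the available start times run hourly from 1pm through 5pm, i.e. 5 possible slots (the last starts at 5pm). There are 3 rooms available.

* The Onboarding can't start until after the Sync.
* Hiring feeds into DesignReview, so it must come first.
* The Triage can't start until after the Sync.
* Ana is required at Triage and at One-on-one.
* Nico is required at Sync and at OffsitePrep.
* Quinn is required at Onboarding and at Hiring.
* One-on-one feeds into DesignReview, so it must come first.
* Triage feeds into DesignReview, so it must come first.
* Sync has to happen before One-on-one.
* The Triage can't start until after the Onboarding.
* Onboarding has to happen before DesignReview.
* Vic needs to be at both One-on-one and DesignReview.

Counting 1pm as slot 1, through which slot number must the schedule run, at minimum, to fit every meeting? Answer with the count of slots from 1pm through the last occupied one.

4 slots

The precedence chain requires at least 4 distinct slots.
With at most 3 per slot and 7 meetings, at least 3 slots are needed.
4 works (last occupied slot: 4pm): for example OffsitePrep=2pm, One-on-one=2pm, Sync=1pm, Hiring=1pm, Onboarding=2pm, DesignReview=4pm, Triage=3pm.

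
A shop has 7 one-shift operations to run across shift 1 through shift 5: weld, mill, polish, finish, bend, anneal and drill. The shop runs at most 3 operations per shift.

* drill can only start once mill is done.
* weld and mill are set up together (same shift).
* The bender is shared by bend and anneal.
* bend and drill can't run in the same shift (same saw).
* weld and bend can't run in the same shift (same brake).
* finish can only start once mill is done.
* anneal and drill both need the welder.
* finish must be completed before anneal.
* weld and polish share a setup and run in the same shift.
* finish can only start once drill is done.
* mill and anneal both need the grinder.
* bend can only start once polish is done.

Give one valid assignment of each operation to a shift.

finish -> shift 3; weld -> shift 1; drill -> shift 2; anneal -> shift 4; mill -> shift 1; polish -> shift 1; bend -> shift 3

Checking: finish(shift 3) before anneal(shift 4); drill(shift 2) before finish(shift 3); mill(shift 1) before finish(shift 3); polish(shift 1) before bend(shift 3); mill(shift 1) before drill(shift 2); weld(shift 1) != bend(shift 3); anneal(shift 4) != drill(shift 2); mill(shift 1) != anneal(shift 4); bend(shift 3) != anneal(shift 4); bend(shift 3) != drill(shift 2); weld = mill = shift 1; weld = polish = shift 1; max 3 per shift (cap 3).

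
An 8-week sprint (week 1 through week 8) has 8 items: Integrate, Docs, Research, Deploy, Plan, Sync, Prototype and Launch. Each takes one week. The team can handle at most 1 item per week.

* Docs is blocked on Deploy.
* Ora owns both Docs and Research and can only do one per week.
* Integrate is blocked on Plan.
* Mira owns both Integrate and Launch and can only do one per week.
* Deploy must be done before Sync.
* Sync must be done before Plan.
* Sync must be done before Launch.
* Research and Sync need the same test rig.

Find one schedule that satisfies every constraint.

Research=week 7, Integrate=week 4, Prototype=week 8, Sync=week 2, Deploy=week 1, Launch=week 6, Plan=week 3, Docs=week 5

Checking: Deploy(week 1) before Docs(week 5); Deploy(week 1) before Sync(week 2); Plan(week 3) before Integrate(week 4); Sync(week 2) before Launch(week 6); Sync(week 2) before Plan(week 3); Research(week 7) != Sync(week 2); Integrate(week 4) != Launch(week 6); Docs(week 5) != Research(week 7); max 1 per week (cap 1).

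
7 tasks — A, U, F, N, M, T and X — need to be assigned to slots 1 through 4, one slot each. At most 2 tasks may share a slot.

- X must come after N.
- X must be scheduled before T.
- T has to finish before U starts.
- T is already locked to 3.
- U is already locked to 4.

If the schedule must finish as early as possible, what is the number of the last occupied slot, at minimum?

4

The precedence chain requires at least 4 distinct slots.
With at most 2 per slot and 7 tasks, at least 4 slots are needed.
4 works (last occupied slot: 4): for example F -> 2; N -> 1; U -> 4; T -> 3; M -> 3; A -> 1; X -> 2.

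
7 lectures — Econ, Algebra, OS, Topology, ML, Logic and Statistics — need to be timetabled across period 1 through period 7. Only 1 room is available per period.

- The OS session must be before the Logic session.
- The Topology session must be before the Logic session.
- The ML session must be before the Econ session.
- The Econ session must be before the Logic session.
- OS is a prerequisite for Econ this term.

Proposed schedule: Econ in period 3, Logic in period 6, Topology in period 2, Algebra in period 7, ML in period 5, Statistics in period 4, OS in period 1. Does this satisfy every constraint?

Invalid. The ML session must be before the Econ session.

The Econ session must be before the Logic session — holds.
The ML session must be before the Econ session — violated.
Only 1 room is available per period — holds.
The OS session must be before the Logic session — holds.
The Topology session must be before the Logic session — holds.
OS is a prerequisite for Econ this term — holds.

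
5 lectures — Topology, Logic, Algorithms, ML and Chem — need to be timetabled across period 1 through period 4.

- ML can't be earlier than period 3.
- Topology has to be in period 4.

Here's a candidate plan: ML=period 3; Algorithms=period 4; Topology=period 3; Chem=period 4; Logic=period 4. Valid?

ML can't be earlier than period 3 — holds.
Topology has to be in period 4 — violated.

No. Topology has to be in period 4 is not satisfied.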